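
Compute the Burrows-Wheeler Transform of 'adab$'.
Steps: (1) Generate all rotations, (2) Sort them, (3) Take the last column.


Rotations (sorted):
  0: $adab -> last char: b
  1: ab$ad -> last char: d
  2: adab$ -> last char: $
  3: b$ada -> last char: a
  4: dab$a -> last char: a


BWT = bd$aa


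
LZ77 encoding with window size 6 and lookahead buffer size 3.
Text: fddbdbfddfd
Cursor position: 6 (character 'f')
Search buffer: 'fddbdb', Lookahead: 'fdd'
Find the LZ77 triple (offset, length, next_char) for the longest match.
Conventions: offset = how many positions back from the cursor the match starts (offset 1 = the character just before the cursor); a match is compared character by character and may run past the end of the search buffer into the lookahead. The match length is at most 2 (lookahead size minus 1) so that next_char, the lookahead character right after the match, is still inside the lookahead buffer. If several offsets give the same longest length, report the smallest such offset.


Try each offset into the search buffer:
  offset=1 (pos 5, char 'b'): match length 0
  offset=2 (pos 4, char 'd'): match length 0
  offset=3 (pos 3, char 'b'): match length 0
  offset=4 (pos 2, char 'd'): match length 0
  offset=5 (pos 1, char 'd'): match length 0
  offset=6 (pos 0, char 'f'): match length 2
Longest match has length 2 at offset 6.
next_char = character at position 6 + 2 = 8 -> 'd'

Best match: offset=6, length=2 (matching 'fd' starting at position 0)
LZ77 triple: (6, 2, 'd')


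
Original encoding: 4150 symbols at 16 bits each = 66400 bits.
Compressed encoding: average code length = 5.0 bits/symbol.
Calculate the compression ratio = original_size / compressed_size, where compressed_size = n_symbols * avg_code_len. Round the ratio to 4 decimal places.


original_size = n_symbols * orig_bits = 4150 * 16 = 66400 bits
compressed_size = n_symbols * avg_code_len = 4150 * 5.0 = 20750.0 bits
ratio = original_size / compressed_size = 66400 / 20750.0 = 3.2

Compression ratio = 3.2


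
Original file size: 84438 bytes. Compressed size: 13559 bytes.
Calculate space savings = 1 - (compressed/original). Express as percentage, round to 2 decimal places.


ratio = compressed/original = 13559/84438 = 0.160579
savings = 1 - ratio = 1 - 0.160579 = 0.839421
as a percentage: 0.839421 * 100 = 83.94%

Space savings = 1 - 13559/84438 = 83.94%


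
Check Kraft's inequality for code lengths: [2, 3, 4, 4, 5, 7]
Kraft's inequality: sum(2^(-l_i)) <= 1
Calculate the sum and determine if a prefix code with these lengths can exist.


Sum = 2^(-2) + 2^(-3) + 2^(-4) + 2^(-4) + 2^(-5) + 2^(-7)
    = 0.25 + 0.125 + 0.0625 + 0.0625 + 0.03125 + 0.0078125
    = 69/128 = 0.5390625
Since 0.5390625 <= 1, Kraft's inequality IS satisfied.
A prefix code with these lengths CAN exist.

Kraft sum = 0.5390625. Satisfied.


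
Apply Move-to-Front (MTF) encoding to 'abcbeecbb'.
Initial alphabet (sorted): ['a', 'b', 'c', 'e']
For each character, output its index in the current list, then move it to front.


MTF encoding:
'a': index 0 in ['a', 'b', 'c', 'e'] -> ['a', 'b', 'c', 'e']
'b': index 1 in ['a', 'b', 'c', 'e'] -> ['b', 'a', 'c', 'e']
'c': index 2 in ['b', 'a', 'c', 'e'] -> ['c', 'b', 'a', 'e']
'b': index 1 in ['c', 'b', 'a', 'e'] -> ['b', 'c', 'a', 'e']
'e': index 3 in ['b', 'c', 'a', 'e'] -> ['e', 'b', 'c', 'a']
'e': index 0 in ['e', 'b', 'c', 'a'] -> ['e', 'b', 'c', 'a']
'c': index 2 in ['e', 'b', 'c', 'a'] -> ['c', 'e', 'b', 'a']
'b': index 2 in ['c', 'e', 'b', 'a'] -> ['b', 'c', 'e', 'a']
'b': index 0 in ['b', 'c', 'e', 'a'] -> ['b', 'c', 'e', 'a']


Output: [0, 1, 2, 1, 3, 0, 2, 2, 0]


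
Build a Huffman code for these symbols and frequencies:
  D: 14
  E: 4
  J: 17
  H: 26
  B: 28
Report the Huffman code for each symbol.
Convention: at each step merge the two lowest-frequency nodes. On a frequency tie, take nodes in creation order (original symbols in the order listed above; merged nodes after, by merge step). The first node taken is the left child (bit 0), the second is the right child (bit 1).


Huffman tree construction:
Step 1: Merge E(4) + D(14) = 18
Step 2: Merge J(17) + (E+D)(18) = 35
Step 3: Merge H(26) + B(28) = 54
Step 4: Merge (J+(E+D))(35) + (H+B)(54) = 89
Read each symbol's code off the tree from the root (left child = 0, right child = 1).

Codes:
  D: 011 (length 3)
  E: 010 (length 3)
  J: 00 (length 2)
  H: 10 (length 2)
  B: 11 (length 2)
Average code length: 196/89 = 2.2022 bits/symbol


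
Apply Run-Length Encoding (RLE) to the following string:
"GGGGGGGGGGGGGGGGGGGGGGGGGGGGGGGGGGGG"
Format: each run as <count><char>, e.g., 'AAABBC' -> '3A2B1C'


Scanning runs left to right:
  i=0: run of 'G' x 36 -> '36G'

RLE = 36G


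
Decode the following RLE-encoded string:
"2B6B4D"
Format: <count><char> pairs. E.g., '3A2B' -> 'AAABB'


Expanding each <count><char> pair:
  2B -> 'BB'
  6B -> 'BBBBBB'
  4D -> 'DDDD'

Decoded = BBBBBBBBDDDD


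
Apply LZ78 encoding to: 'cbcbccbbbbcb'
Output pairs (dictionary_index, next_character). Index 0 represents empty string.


LZ78 encoding steps:
Dictionary: {0: ''}
Step 1: w='' (idx 0), next='c' -> output (0, 'c'), add 'c' as idx 1
Step 2: w='' (idx 0), next='b' -> output (0, 'b'), add 'b' as idx 2
Step 3: w='c' (idx 1), next='b' -> output (1, 'b'), add 'cb' as idx 3
Step 4: w='c' (idx 1), next='c' -> output (1, 'c'), add 'cc' as idx 4
Step 5: w='b' (idx 2), next='b' -> output (2, 'b'), add 'bb' as idx 5
Step 6: w='bb' (idx 5), next='c' -> output (5, 'c'), add 'bbc' as idx 6
Step 7: w='b' (idx 2), end of input -> output (2, '')


Encoded: [(0, 'c'), (0, 'b'), (1, 'b'), (1, 'c'), (2, 'b'), (5, 'c'), (2, '')]


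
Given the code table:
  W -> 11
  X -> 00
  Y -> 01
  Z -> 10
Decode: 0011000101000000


Decoding:
00 -> X
11 -> W
00 -> X
01 -> Y
01 -> Y
00 -> X
00 -> X
00 -> X


Result: XWXYYXXX


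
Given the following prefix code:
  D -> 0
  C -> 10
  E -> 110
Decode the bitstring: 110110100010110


Decoding step by step:
Bits 110 -> E
Bits 110 -> E
Bits 10 -> C
Bits 0 -> D
Bits 0 -> D
Bits 10 -> C
Bits 110 -> E


Decoded message: EECDDCE


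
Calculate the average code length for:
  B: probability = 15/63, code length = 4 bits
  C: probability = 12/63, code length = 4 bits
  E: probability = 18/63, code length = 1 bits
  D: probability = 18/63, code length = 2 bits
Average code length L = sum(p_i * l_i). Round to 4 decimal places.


Weighted contributions p_i * l_i:
  B: (15/63) * 4 = 60/63
  C: (12/63) * 4 = 48/63
  E: (18/63) * 1 = 18/63
  D: (18/63) * 2 = 36/63
Sum = (60 + 48 + 18 + 36)/63 = 162/63

L = 162/63 = 2.5714 bits/symbol


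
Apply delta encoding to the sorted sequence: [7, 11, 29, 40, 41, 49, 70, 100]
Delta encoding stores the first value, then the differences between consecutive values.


First value: 7
Deltas:
  11 - 7 = 4
  29 - 11 = 18
  40 - 29 = 11
  41 - 40 = 1
  49 - 41 = 8
  70 - 49 = 21
  100 - 70 = 30


Delta encoded: [7, 4, 18, 11, 1, 8, 21, 30]


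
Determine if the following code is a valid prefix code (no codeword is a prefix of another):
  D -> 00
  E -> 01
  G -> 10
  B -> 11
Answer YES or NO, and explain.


Checking each pair (does one codeword prefix another?):
  D='00' vs E='01': no prefix
  D='00' vs G='10': no prefix
  D='00' vs B='11': no prefix
  E='01' vs D='00': no prefix
  E='01' vs G='10': no prefix
  E='01' vs B='11': no prefix
  G='10' vs D='00': no prefix
  G='10' vs E='01': no prefix
  G='10' vs B='11': no prefix
  B='11' vs D='00': no prefix
  B='11' vs E='01': no prefix
  B='11' vs G='10': no prefix
No violation found over all pairs.

YES -- this is a valid prefix code. No codeword is a prefix of any other codeword.


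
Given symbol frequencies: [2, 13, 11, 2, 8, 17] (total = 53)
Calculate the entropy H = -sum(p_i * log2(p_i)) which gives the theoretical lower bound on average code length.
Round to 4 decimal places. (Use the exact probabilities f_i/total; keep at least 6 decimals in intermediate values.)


Per-symbol terms -p_i * log2(p_i) with p_i = f_i/53:
  p = 2/53 = 0.037736: log2(p) = -4.727920, -p*log2(p) = 0.178412
  p = 13/53 = 0.245283: log2(p) = -2.027481, -p*log2(p) = 0.497307
  p = 11/53 = 0.207547: log2(p) = -2.268489, -p*log2(p) = 0.470818
  p = 2/53 = 0.037736: log2(p) = -4.727920, -p*log2(p) = 0.178412
  p = 8/53 = 0.150943: log2(p) = -2.727920, -p*log2(p) = 0.411762
  p = 17/53 = 0.320755: log2(p) = -1.640458, -p*log2(p) = 0.526185
H = 0.178412 + 0.497307 + 0.470818 + 0.178412 + 0.411762 + 0.526185 = 2.262896

H = 2.2629 bits/symbol


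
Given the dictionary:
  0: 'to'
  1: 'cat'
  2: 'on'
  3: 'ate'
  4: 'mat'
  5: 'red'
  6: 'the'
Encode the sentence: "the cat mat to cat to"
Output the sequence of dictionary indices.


Look up each word in the dictionary:
  'the' -> 6
  'cat' -> 1
  'mat' -> 4
  'to' -> 0
  'cat' -> 1
  'to' -> 0

Encoded: [6, 1, 4, 0, 1, 0]


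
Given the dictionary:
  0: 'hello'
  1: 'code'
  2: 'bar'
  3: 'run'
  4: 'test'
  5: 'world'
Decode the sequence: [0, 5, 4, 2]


Look up each index in the dictionary:
  0 -> 'hello'
  5 -> 'world'
  4 -> 'test'
  2 -> 'bar'

Decoded: "hello world test bar"


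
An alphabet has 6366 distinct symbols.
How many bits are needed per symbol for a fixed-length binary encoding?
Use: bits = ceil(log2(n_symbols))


log2(6366) = 12.6362
Bracket: 2^12 = 4096 < 6366 <= 2^13 = 8192
So ceil(log2(6366)) = 13

bits = ceil(log2(6366)) = ceil(12.6362) = 13 bits


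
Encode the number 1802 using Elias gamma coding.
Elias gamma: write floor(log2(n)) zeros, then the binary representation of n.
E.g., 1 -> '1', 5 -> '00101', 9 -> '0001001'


num_bits = floor(log2(1802)) + 1 = 11
leading_zeros = num_bits - 1 = 10
binary(1802) = 11100001010

Elias gamma(1802) = '0000000000' + '11100001010' = 000000000011100001010 (21 bits)


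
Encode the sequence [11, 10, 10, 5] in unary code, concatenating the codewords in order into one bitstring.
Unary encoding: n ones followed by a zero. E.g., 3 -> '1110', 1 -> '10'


Encode each number as n ones followed by a terminating 0:
  11 -> 111111111110 (12 bits)
  10 -> 11111111110 (11 bits)
  10 -> 11111111110 (11 bits)
  5 -> 111110 (6 bits)
Total length = 12 + 11 + 11 + 6 = 40 bits.

Unary([11, 10, 10, 5]) = 1111111111101111111111011111111110111110 (40 bits)


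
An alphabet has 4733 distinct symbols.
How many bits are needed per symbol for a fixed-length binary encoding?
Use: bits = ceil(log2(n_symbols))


log2(4733) = 12.2085
Bracket: 2^12 = 4096 < 4733 <= 2^13 = 8192
So ceil(log2(4733)) = 13

bits = ceil(log2(4733)) = ceil(12.2085) = 13 bits


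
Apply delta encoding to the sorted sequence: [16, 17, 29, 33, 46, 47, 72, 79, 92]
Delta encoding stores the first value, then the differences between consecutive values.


First value: 16
Deltas:
  17 - 16 = 1
  29 - 17 = 12
  33 - 29 = 4
  46 - 33 = 13
  47 - 46 = 1
  72 - 47 = 25
  79 - 72 = 7
  92 - 79 = 13


Delta encoded: [16, 1, 12, 4, 13, 1, 25, 7, 13]


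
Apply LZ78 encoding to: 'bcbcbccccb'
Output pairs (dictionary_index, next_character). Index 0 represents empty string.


LZ78 encoding steps:
Dictionary: {0: ''}
Step 1: w='' (idx 0), next='b' -> output (0, 'b'), add 'b' as idx 1
Step 2: w='' (idx 0), next='c' -> output (0, 'c'), add 'c' as idx 2
Step 3: w='b' (idx 1), next='c' -> output (1, 'c'), add 'bc' as idx 3
Step 4: w='bc' (idx 3), next='c' -> output (3, 'c'), add 'bcc' as idx 4
Step 5: w='c' (idx 2), next='c' -> output (2, 'c'), add 'cc' as idx 5
Step 6: w='b' (idx 1), end of input -> output (1, '')


Encoded: [(0, 'b'), (0, 'c'), (1, 'c'), (3, 'c'), (2, 'c'), (1, '')]


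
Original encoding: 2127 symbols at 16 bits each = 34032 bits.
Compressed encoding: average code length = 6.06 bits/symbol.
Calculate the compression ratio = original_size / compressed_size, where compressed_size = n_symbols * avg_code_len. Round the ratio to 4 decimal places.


original_size = n_symbols * orig_bits = 2127 * 16 = 34032 bits
compressed_size = n_symbols * avg_code_len = 2127 * 6.06 = 12889.62 bits
ratio = original_size / compressed_size = 34032 / 12889.62 = 2.6403

Compression ratio = 2.6403


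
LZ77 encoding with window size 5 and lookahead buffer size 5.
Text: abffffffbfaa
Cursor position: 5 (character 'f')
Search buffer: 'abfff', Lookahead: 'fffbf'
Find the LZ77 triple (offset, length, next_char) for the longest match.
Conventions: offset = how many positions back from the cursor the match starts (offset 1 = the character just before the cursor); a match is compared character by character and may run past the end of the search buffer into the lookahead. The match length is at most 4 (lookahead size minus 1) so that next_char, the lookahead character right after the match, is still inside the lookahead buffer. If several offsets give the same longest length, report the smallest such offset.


Try each offset into the search buffer:
  offset=1 (pos 4, char 'f'): match length 3
  offset=2 (pos 3, char 'f'): match length 3
  offset=3 (pos 2, char 'f'): match length 3
  offset=4 (pos 1, char 'b'): match length 0
  offset=5 (pos 0, char 'a'): match length 0
Longest match has length 3, found at offsets 1, 2, 3; take the smallest, offset 1.
next_char = character at position 5 + 3 = 8 -> 'b'

Best match: offset=1, length=3 (matching 'fff' starting at position 4)
LZ77 triple: (1, 3, 'b')


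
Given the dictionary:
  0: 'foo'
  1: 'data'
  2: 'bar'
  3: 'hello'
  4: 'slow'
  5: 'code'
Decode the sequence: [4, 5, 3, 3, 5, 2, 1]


Look up each index in the dictionary:
  4 -> 'slow'
  5 -> 'code'
  3 -> 'hello'
  3 -> 'hello'
  5 -> 'code'
  2 -> 'bar'
  1 -> 'data'

Decoded: "slow code hello hello code bar data"


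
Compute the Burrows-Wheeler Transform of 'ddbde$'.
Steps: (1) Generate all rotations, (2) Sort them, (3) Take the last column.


Rotations (sorted):
  0: $ddbde -> last char: e
  1: bde$dd -> last char: d
  2: dbde$d -> last char: d
  3: ddbde$ -> last char: $
  4: de$ddb -> last char: b
  5: e$ddbd -> last char: d


BWT = edd$bd


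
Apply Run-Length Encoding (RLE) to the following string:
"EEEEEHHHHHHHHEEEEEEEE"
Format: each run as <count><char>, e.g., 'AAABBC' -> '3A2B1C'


Scanning runs left to right:
  i=0: run of 'E' x 5 -> '5E'
  i=5: run of 'H' x 8 -> '8H'
  i=13: run of 'E' x 8 -> '8E'

RLE = 5E8H8E


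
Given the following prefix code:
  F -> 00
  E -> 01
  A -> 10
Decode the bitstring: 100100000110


Decoding step by step:
Bits 10 -> A
Bits 01 -> E
Bits 00 -> F
Bits 00 -> F
Bits 01 -> E
Bits 10 -> A


Decoded message: AEFFEA


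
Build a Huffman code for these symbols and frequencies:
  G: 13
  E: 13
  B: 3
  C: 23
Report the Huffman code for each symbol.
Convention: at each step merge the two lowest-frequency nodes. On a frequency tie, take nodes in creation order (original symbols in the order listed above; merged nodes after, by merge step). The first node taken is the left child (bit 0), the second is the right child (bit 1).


Huffman tree construction:
Step 1: Merge B(3) + G(13) = 16
Step 2: Merge E(13) + (B+G)(16) = 29
Step 3: Merge C(23) + (E+(B+G))(29) = 52
Read each symbol's code off the tree from the root (left child = 0, right child = 1).

Codes:
  G: 111 (length 3)
  E: 10 (length 2)
  B: 110 (length 3)
  C: 0 (length 1)
Average code length: 97/52 = 1.8654 bits/symbol


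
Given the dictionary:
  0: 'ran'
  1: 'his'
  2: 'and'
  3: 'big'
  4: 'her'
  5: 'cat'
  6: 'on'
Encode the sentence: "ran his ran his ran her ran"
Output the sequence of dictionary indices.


Look up each word in the dictionary:
  'ran' -> 0
  'his' -> 1
  'ran' -> 0
  'his' -> 1
  'ran' -> 0
  'her' -> 4
  'ran' -> 0

Encoded: [0, 1, 0, 1, 0, 4, 0]


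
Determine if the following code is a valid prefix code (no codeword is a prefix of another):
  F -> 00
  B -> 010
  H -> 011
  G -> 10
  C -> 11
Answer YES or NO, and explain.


Checking each pair (does one codeword prefix another?):
  F='00' vs B='010': no prefix
  F='00' vs H='011': no prefix
  F='00' vs G='10': no prefix
  F='00' vs C='11': no prefix
  B='010' vs F='00': no prefix
  B='010' vs H='011': no prefix
  B='010' vs G='10': no prefix
  B='010' vs C='11': no prefix
  H='011' vs F='00': no prefix
  H='011' vs B='010': no prefix
  H='011' vs G='10': no prefix
  H='011' vs C='11': no prefix
  G='10' vs F='00': no prefix
  G='10' vs B='010': no prefix
  G='10' vs H='011': no prefix
  G='10' vs C='11': no prefix
  C='11' vs F='00': no prefix
  C='11' vs B='010': no prefix
  C='11' vs H='011': no prefix
  C='11' vs G='10': no prefix
No violation found over all pairs.

YES -- this is a valid prefix code. No codeword is a prefix of any other codeword.


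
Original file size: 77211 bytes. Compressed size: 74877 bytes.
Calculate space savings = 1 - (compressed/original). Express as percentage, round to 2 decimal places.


ratio = compressed/original = 74877/77211 = 0.969771
savings = 1 - ratio = 1 - 0.969771 = 0.030229
as a percentage: 0.030229 * 100 = 3.02%

Space savings = 1 - 74877/77211 = 3.02%


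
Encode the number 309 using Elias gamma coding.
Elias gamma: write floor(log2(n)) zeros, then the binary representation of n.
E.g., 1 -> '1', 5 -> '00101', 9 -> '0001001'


num_bits = floor(log2(309)) + 1 = 9
leading_zeros = num_bits - 1 = 8
binary(309) = 100110101

Elias gamma(309) = '00000000' + '100110101' = 00000000100110101 (17 bits)


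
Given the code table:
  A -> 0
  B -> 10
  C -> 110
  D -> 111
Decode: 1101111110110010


Decoding:
110 -> C
111 -> D
111 -> D
0 -> A
110 -> C
0 -> A
10 -> B


Result: CDDACAB


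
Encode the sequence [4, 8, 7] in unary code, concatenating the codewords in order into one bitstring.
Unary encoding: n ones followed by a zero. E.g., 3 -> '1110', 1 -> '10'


Encode each number as n ones followed by a terminating 0:
  4 -> 11110 (5 bits)
  8 -> 111111110 (9 bits)
  7 -> 11111110 (8 bits)
Total length = 5 + 9 + 8 = 22 bits.

Unary([4, 8, 7]) = 1111011111111011111110 (22 bits)


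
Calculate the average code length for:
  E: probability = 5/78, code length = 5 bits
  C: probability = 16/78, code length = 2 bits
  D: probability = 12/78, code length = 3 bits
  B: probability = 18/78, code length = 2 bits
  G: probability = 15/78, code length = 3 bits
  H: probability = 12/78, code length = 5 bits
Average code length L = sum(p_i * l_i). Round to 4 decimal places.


Weighted contributions p_i * l_i:
  E: (5/78) * 5 = 25/78
  C: (16/78) * 2 = 32/78
  D: (12/78) * 3 = 36/78
  B: (18/78) * 2 = 36/78
  G: (15/78) * 3 = 45/78
  H: (12/78) * 5 = 60/78
Sum = (25 + 32 + 36 + 36 + 45 + 60)/78 = 234/78

L = 234/78 = 3.0000 bits/symbol


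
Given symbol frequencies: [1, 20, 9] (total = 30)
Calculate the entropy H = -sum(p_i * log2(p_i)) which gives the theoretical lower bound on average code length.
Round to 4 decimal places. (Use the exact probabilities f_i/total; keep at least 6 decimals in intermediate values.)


Per-symbol terms -p_i * log2(p_i) with p_i = f_i/30:
  p = 1/30 = 0.033333: log2(p) = -4.906891, -p*log2(p) = 0.163563
  p = 20/30 = 0.666667: log2(p) = -0.584963, -p*log2(p) = 0.389975
  p = 9/30 = 0.300000: log2(p) = -1.736966, -p*log2(p) = 0.521090
H = 0.163563 + 0.389975 + 0.521090 = 1.074628

H = 1.0746 bits/symbol


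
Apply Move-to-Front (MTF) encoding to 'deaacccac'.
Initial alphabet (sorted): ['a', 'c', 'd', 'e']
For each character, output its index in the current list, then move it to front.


MTF encoding:
'd': index 2 in ['a', 'c', 'd', 'e'] -> ['d', 'a', 'c', 'e']
'e': index 3 in ['d', 'a', 'c', 'e'] -> ['e', 'd', 'a', 'c']
'a': index 2 in ['e', 'd', 'a', 'c'] -> ['a', 'e', 'd', 'c']
'a': index 0 in ['a', 'e', 'd', 'c'] -> ['a', 'e', 'd', 'c']
'c': index 3 in ['a', 'e', 'd', 'c'] -> ['c', 'a', 'e', 'd']
'c': index 0 in ['c', 'a', 'e', 'd'] -> ['c', 'a', 'e', 'd']
'c': index 0 in ['c', 'a', 'e', 'd'] -> ['c', 'a', 'e', 'd']
'a': index 1 in ['c', 'a', 'e', 'd'] -> ['a', 'c', 'e', 'd']
'c': index 1 in ['a', 'c', 'e', 'd'] -> ['c', 'a', 'e', 'd']


Output: [2, 3, 2, 0, 3, 0, 0, 1, 1]


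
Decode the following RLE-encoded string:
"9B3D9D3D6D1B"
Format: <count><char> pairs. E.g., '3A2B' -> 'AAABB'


Expanding each <count><char> pair:
  9B -> 'BBBBBBBBB'
  3D -> 'DDD'
  9D -> 'DDDDDDDDD'
  3D -> 'DDD'
  6D -> 'DDDDDD'
  1B -> 'B'

Decoded = BBBBBBBBBDDDDDDDDDDDDDDDDDDDDDB


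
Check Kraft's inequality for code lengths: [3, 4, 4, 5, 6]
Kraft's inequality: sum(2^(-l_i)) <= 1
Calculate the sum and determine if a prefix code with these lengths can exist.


Sum = 2^(-3) + 2^(-4) + 2^(-4) + 2^(-5) + 2^(-6)
    = 0.125 + 0.0625 + 0.0625 + 0.03125 + 0.015625
    = 19/64 = 0.296875
Since 0.296875 <= 1, Kraft's inequality IS satisfied.
A prefix code with these lengths CAN exist.

Kraft sum = 0.296875. Satisfied.


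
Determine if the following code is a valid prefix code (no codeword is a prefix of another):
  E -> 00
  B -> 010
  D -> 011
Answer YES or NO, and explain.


Checking each pair (does one codeword prefix another?):
  E='00' vs B='010': no prefix
  E='00' vs D='011': no prefix
  B='010' vs E='00': no prefix
  B='010' vs D='011': no prefix
  D='011' vs E='00': no prefix
  D='011' vs B='010': no prefix
No violation found over all pairs.

YES -- this is a valid prefix code. No codeword is a prefix of any other codeword.


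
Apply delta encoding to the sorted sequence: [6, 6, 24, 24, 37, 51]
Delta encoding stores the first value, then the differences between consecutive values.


First value: 6
Deltas:
  6 - 6 = 0
  24 - 6 = 18
  24 - 24 = 0
  37 - 24 = 13
  51 - 37 = 14


Delta encoded: [6, 0, 18, 0, 13, 14]


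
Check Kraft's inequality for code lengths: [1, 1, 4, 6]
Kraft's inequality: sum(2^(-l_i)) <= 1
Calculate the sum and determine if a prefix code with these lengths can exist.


Sum = 2^(-1) + 2^(-1) + 2^(-4) + 2^(-6)
    = 0.5 + 0.5 + 0.0625 + 0.015625
    = 69/64 = 1.078125
Since 1.078125 > 1, Kraft's inequality is NOT satisfied.
A prefix code with these lengths CANNOT exist.

Kraft sum = 1.078125. Not satisfied.


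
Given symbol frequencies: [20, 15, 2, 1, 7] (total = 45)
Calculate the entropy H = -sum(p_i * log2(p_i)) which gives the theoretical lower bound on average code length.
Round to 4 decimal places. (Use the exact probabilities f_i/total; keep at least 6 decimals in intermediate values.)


Per-symbol terms -p_i * log2(p_i) with p_i = f_i/45:
  p = 20/45 = 0.444444: log2(p) = -1.169925, -p*log2(p) = 0.519967
  p = 15/45 = 0.333333: log2(p) = -1.584963, -p*log2(p) = 0.528321
  p = 2/45 = 0.044444: log2(p) = -4.491853, -p*log2(p) = 0.199638
  p = 1/45 = 0.022222: log2(p) = -5.491853, -p*log2(p) = 0.122041
  p = 7/45 = 0.155556: log2(p) = -2.684498, -p*log2(p) = 0.417589
H = 0.519967 + 0.528321 + 0.199638 + 0.122041 + 0.417589 = 1.787556

H = 1.7876 bits/symbol


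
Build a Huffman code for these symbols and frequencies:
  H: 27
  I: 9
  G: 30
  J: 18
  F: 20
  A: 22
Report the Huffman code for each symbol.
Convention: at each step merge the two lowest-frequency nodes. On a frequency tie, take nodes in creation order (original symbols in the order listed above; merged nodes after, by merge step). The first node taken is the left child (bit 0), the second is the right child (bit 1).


Huffman tree construction:
Step 1: Merge I(9) + J(18) = 27
Step 2: Merge F(20) + A(22) = 42
Step 3: Merge H(27) + (I+J)(27) = 54
Step 4: Merge G(30) + (F+A)(42) = 72
Step 5: Merge (H+(I+J))(54) + (G+(F+A))(72) = 126
Read each symbol's code off the tree from the root (left child = 0, right child = 1).

Codes:
  H: 00 (length 2)
  I: 010 (length 3)
  G: 10 (length 2)
  J: 011 (length 3)
  F: 110 (length 3)
  A: 111 (length 3)
Average code length: 321/126 = 2.5476 bits/symbol


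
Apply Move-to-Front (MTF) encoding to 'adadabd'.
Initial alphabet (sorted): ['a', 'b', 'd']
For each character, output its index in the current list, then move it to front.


MTF encoding:
'a': index 0 in ['a', 'b', 'd'] -> ['a', 'b', 'd']
'd': index 2 in ['a', 'b', 'd'] -> ['d', 'a', 'b']
'a': index 1 in ['d', 'a', 'b'] -> ['a', 'd', 'b']
'd': index 1 in ['a', 'd', 'b'] -> ['d', 'a', 'b']
'a': index 1 in ['d', 'a', 'b'] -> ['a', 'd', 'b']
'b': index 2 in ['a', 'd', 'b'] -> ['b', 'a', 'd']
'd': index 2 in ['b', 'a', 'd'] -> ['d', 'b', 'a']


Output: [0, 2, 1, 1, 1, 2, 2]


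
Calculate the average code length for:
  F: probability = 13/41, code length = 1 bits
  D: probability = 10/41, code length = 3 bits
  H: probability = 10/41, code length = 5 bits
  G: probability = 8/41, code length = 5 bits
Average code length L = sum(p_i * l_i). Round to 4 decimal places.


Weighted contributions p_i * l_i:
  F: (13/41) * 1 = 13/41
  D: (10/41) * 3 = 30/41
  H: (10/41) * 5 = 50/41
  G: (8/41) * 5 = 40/41
Sum = (13 + 30 + 50 + 40)/41 = 133/41

L = 133/41 = 3.2439 bits/symbol


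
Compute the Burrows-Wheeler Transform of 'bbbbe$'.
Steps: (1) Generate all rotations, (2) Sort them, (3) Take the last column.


Rotations (sorted):
  0: $bbbbe -> last char: e
  1: bbbbe$ -> last char: $
  2: bbbe$b -> last char: b
  3: bbe$bb -> last char: b
  4: be$bbb -> last char: b
  5: e$bbbb -> last char: b


BWT = e$bbbb


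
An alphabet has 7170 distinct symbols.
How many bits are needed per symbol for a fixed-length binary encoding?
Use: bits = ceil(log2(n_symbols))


log2(7170) = 12.8078
Bracket: 2^12 = 4096 < 7170 <= 2^13 = 8192
So ceil(log2(7170)) = 13

bits = ceil(log2(7170)) = ceil(12.8078) = 13 bits


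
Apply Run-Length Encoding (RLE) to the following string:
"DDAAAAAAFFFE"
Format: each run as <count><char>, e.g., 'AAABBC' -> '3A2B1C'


Scanning runs left to right:
  i=0: run of 'D' x 2 -> '2D'
  i=2: run of 'A' x 6 -> '6A'
  i=8: run of 'F' x 3 -> '3F'
  i=11: run of 'E' x 1 -> '1E'

RLE = 2D6A3F1E


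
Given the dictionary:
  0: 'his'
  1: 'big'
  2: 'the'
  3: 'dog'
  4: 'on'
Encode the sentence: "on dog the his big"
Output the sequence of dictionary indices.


Look up each word in the dictionary:
  'on' -> 4
  'dog' -> 3
  'the' -> 2
  'his' -> 0
  'big' -> 1

Encoded: [4, 3, 2, 0, 1]


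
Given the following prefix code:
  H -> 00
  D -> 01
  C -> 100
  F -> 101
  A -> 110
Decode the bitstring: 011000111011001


Decoding step by step:
Bits 01 -> D
Bits 100 -> C
Bits 01 -> D
Bits 110 -> A
Bits 110 -> A
Bits 01 -> D


Decoded message: DCDAAD


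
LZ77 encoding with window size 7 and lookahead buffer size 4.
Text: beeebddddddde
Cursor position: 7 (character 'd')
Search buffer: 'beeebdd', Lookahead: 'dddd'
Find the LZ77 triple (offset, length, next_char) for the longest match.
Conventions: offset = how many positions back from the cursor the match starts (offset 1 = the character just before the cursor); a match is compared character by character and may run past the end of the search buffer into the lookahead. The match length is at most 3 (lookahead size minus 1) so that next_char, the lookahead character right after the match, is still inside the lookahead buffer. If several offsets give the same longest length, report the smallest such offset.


Try each offset into the search buffer:
  offset=1 (pos 6, char 'd'): match length 3
  offset=2 (pos 5, char 'd'): match length 3
  offset=3 (pos 4, char 'b'): match length 0
  offset=4 (pos 3, char 'e'): match length 0
  offset=5 (pos 2, char 'e'): match length 0
  offset=6 (pos 1, char 'e'): match length 0
  offset=7 (pos 0, char 'b'): match length 0
Longest match has length 3, found at offsets 1, 2; take the smallest, offset 1.
next_char = character at position 7 + 3 = 10 -> 'd'

Best match: offset=1, length=3 (matching 'ddd' starting at position 6)
LZ77 triple: (1, 3, 'd')


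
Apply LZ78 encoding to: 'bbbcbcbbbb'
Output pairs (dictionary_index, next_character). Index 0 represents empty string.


LZ78 encoding steps:
Dictionary: {0: ''}
Step 1: w='' (idx 0), next='b' -> output (0, 'b'), add 'b' as idx 1
Step 2: w='b' (idx 1), next='b' -> output (1, 'b'), add 'bb' as idx 2
Step 3: w='' (idx 0), next='c' -> output (0, 'c'), add 'c' as idx 3
Step 4: w='b' (idx 1), next='c' -> output (1, 'c'), add 'bc' as idx 4
Step 5: w='bb' (idx 2), next='b' -> output (2, 'b'), add 'bbb' as idx 5
Step 6: w='b' (idx 1), end of input -> output (1, '')


Encoded: [(0, 'b'), (1, 'b'), (0, 'c'), (1, 'c'), (2, 'b'), (1, '')]


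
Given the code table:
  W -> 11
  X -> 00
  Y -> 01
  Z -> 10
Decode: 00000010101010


Decoding:
00 -> X
00 -> X
00 -> X
10 -> Z
10 -> Z
10 -> Z
10 -> Z


Result: XXXZZZZ


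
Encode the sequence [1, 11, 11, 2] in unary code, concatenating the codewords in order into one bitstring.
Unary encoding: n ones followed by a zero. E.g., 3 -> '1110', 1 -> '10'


Encode each number as n ones followed by a terminating 0:
  1 -> 10 (2 bits)
  11 -> 111111111110 (12 bits)
  11 -> 111111111110 (12 bits)
  2 -> 110 (3 bits)
Total length = 2 + 12 + 12 + 3 = 29 bits.

Unary([1, 11, 11, 2]) = 10111111111110111111111110110 (29 bits)


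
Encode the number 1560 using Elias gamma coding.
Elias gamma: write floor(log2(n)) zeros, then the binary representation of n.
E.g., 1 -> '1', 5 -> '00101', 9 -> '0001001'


num_bits = floor(log2(1560)) + 1 = 11
leading_zeros = num_bits - 1 = 10
binary(1560) = 11000011000

Elias gamma(1560) = '0000000000' + '11000011000' = 000000000011000011000 (21 bits)


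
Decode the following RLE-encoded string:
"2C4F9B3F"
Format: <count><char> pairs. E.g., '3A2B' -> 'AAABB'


Expanding each <count><char> pair:
  2C -> 'CC'
  4F -> 'FFFF'
  9B -> 'BBBBBBBBB'
  3F -> 'FFF'

Decoded = CCFFFFBBBBBBBBBFFF


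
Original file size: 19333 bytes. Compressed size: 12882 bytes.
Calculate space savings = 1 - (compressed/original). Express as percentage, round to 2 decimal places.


ratio = compressed/original = 12882/19333 = 0.666322
savings = 1 - ratio = 1 - 0.666322 = 0.333678
as a percentage: 0.333678 * 100 = 33.37%

Space savings = 1 - 12882/19333 = 33.37%


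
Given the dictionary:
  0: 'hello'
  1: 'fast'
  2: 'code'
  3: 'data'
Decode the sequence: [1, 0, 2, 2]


Look up each index in the dictionary:
  1 -> 'fast'
  0 -> 'hello'
  2 -> 'code'
  2 -> 'code'

Decoded: "fast hello code code"


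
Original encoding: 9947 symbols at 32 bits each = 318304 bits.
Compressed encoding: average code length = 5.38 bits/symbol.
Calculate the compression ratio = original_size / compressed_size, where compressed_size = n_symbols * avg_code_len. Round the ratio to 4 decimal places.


original_size = n_symbols * orig_bits = 9947 * 32 = 318304 bits
compressed_size = n_symbols * avg_code_len = 9947 * 5.38 = 53514.86 bits
ratio = original_size / compressed_size = 318304 / 53514.86 = 5.948

Compression ratio = 5.948


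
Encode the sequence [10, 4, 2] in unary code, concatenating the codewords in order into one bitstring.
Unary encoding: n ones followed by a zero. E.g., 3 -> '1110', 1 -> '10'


Encode each number as n ones followed by a terminating 0:
  10 -> 11111111110 (11 bits)
  4 -> 11110 (5 bits)
  2 -> 110 (3 bits)
Total length = 11 + 5 + 3 = 19 bits.

Unary([10, 4, 2]) = 1111111111011110110 (19 bits)


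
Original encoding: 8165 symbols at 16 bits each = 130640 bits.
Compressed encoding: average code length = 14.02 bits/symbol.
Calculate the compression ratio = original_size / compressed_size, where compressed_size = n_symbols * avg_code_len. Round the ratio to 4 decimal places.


original_size = n_symbols * orig_bits = 8165 * 16 = 130640 bits
compressed_size = n_symbols * avg_code_len = 8165 * 14.02 = 114473.3 bits
ratio = original_size / compressed_size = 130640 / 114473.3 = 1.1412

Compression ratio = 1.1412


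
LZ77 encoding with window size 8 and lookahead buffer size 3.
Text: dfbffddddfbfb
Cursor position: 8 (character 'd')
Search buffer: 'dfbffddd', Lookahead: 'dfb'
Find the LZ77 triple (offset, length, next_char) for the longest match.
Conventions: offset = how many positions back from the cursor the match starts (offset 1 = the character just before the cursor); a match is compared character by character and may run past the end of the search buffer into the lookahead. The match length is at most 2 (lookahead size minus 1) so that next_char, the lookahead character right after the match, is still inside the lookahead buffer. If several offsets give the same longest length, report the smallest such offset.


Try each offset into the search buffer:
  offset=1 (pos 7, char 'd'): match length 1
  offset=2 (pos 6, char 'd'): match length 1
  offset=3 (pos 5, char 'd'): match length 1
  offset=4 (pos 4, char 'f'): match length 0
  offset=5 (pos 3, char 'f'): match length 0
  offset=6 (pos 2, char 'b'): match length 0
  offset=7 (pos 1, char 'f'): match length 0
  offset=8 (pos 0, char 'd'): match length 2
Longest match has length 2 at offset 8.
next_char = character at position 8 + 2 = 10 -> 'b'

Best match: offset=8, length=2 (matching 'df' starting at position 0)
LZ77 triple: (8, 2, 'b')


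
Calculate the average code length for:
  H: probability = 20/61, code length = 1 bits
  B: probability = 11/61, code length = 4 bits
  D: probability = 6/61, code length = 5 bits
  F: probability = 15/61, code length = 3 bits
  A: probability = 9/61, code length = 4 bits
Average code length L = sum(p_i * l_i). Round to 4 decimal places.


Weighted contributions p_i * l_i:
  H: (20/61) * 1 = 20/61
  B: (11/61) * 4 = 44/61
  D: (6/61) * 5 = 30/61
  F: (15/61) * 3 = 45/61
  A: (9/61) * 4 = 36/61
Sum = (20 + 44 + 30 + 45 + 36)/61 = 175/61

L = 175/61 = 2.8689 bits/symbol


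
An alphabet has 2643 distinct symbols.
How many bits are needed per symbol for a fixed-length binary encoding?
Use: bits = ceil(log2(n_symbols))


log2(2643) = 11.368
Bracket: 2^11 = 2048 < 2643 <= 2^12 = 4096
So ceil(log2(2643)) = 12

bits = ceil(log2(2643)) = ceil(11.368) = 12 bits


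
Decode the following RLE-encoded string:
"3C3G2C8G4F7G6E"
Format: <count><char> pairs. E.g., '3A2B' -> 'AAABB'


Expanding each <count><char> pair:
  3C -> 'CCC'
  3G -> 'GGG'
  2C -> 'CC'
  8G -> 'GGGGGGGG'
  4F -> 'FFFF'
  7G -> 'GGGGGGG'
  6E -> 'EEEEEE'

Decoded = CCCGGGCCGGGGGGGGFFFFGGGGGGGEEEEEE


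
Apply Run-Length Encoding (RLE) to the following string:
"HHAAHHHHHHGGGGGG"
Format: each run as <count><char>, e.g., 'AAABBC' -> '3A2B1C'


Scanning runs left to right:
  i=0: run of 'H' x 2 -> '2H'
  i=2: run of 'A' x 2 -> '2A'
  i=4: run of 'H' x 6 -> '6H'
  i=10: run of 'G' x 6 -> '6G'

RLE = 2H2A6H6G


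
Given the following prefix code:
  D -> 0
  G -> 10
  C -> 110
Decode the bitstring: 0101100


Decoding step by step:
Bits 0 -> D
Bits 10 -> G
Bits 110 -> C
Bits 0 -> D


Decoded message: DGCD


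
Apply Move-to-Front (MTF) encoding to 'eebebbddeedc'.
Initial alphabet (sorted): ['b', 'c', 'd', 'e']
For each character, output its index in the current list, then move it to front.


MTF encoding:
'e': index 3 in ['b', 'c', 'd', 'e'] -> ['e', 'b', 'c', 'd']
'e': index 0 in ['e', 'b', 'c', 'd'] -> ['e', 'b', 'c', 'd']
'b': index 1 in ['e', 'b', 'c', 'd'] -> ['b', 'e', 'c', 'd']
'e': index 1 in ['b', 'e', 'c', 'd'] -> ['e', 'b', 'c', 'd']
'b': index 1 in ['e', 'b', 'c', 'd'] -> ['b', 'e', 'c', 'd']
'b': index 0 in ['b', 'e', 'c', 'd'] -> ['b', 'e', 'c', 'd']
'd': index 3 in ['b', 'e', 'c', 'd'] -> ['d', 'b', 'e', 'c']
'd': index 0 in ['d', 'b', 'e', 'c'] -> ['d', 'b', 'e', 'c']
'e': index 2 in ['d', 'b', 'e', 'c'] -> ['e', 'd', 'b', 'c']
'e': index 0 in ['e', 'd', 'b', 'c'] -> ['e', 'd', 'b', 'c']
'd': index 1 in ['e', 'd', 'b', 'c'] -> ['d', 'e', 'b', 'c']
'c': index 3 in ['d', 'e', 'b', 'c'] -> ['c', 'd', 'e', 'b']


Output: [3, 0, 1, 1, 1, 0, 3, 0, 2, 0, 1, 3]


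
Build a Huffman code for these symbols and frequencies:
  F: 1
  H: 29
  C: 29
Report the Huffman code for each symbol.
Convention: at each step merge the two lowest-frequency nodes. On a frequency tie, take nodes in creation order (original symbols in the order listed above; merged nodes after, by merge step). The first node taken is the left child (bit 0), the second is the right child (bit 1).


Huffman tree construction:
Step 1: Merge F(1) + H(29) = 30
Step 2: Merge C(29) + (F+H)(30) = 59
Read each symbol's code off the tree from the root (left child = 0, right child = 1).

Codes:
  F: 10 (length 2)
  H: 11 (length 2)
  C: 0 (length 1)
Average code length: 89/59 = 1.5085 bits/symbol


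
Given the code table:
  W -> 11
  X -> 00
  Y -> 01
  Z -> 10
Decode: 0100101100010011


Decoding:
01 -> Y
00 -> X
10 -> Z
11 -> W
00 -> X
01 -> Y
00 -> X
11 -> W


Result: YXZWXYXW


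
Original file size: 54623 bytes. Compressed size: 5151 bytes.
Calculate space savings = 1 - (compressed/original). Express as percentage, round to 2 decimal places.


ratio = compressed/original = 5151/54623 = 0.094301
savings = 1 - ratio = 1 - 0.094301 = 0.905699
as a percentage: 0.905699 * 100 = 90.57%

Space savings = 1 - 5151/54623 = 90.57%


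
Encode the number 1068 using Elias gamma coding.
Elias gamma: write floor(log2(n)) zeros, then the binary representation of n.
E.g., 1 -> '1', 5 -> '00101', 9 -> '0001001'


num_bits = floor(log2(1068)) + 1 = 11
leading_zeros = num_bits - 1 = 10
binary(1068) = 10000101100

Elias gamma(1068) = '0000000000' + '10000101100' = 000000000010000101100 (21 bits)


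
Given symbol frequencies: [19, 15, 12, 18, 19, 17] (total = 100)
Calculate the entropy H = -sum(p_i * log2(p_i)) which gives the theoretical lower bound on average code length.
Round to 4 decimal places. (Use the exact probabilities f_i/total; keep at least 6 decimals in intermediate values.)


Per-symbol terms -p_i * log2(p_i) with p_i = f_i/100:
  p = 19/100 = 0.190000: log2(p) = -2.395929, -p*log2(p) = 0.455226
  p = 15/100 = 0.150000: log2(p) = -2.736966, -p*log2(p) = 0.410545
  p = 12/100 = 0.120000: log2(p) = -3.058894, -p*log2(p) = 0.367067
  p = 18/100 = 0.180000: log2(p) = -2.473931, -p*log2(p) = 0.445308
  p = 19/100 = 0.190000: log2(p) = -2.395929, -p*log2(p) = 0.455226
  p = 17/100 = 0.170000: log2(p) = -2.556393, -p*log2(p) = 0.434587
H = 0.455226 + 0.410545 + 0.367067 + 0.445308 + 0.455226 + 0.434587 = 2.567959

H = 2.568 bits/symbol


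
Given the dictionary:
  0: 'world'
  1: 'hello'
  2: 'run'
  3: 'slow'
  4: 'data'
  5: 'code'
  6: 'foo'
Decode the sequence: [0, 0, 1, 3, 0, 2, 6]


Look up each index in the dictionary:
  0 -> 'world'
  0 -> 'world'
  1 -> 'hello'
  3 -> 'slow'
  0 -> 'world'
  2 -> 'run'
  6 -> 'foo'

Decoded: "world world hello slow world run foo"


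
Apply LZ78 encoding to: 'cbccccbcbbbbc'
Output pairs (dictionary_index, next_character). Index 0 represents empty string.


LZ78 encoding steps:
Dictionary: {0: ''}
Step 1: w='' (idx 0), next='c' -> output (0, 'c'), add 'c' as idx 1
Step 2: w='' (idx 0), next='b' -> output (0, 'b'), add 'b' as idx 2
Step 3: w='c' (idx 1), next='c' -> output (1, 'c'), add 'cc' as idx 3
Step 4: w='cc' (idx 3), next='b' -> output (3, 'b'), add 'ccb' as idx 4
Step 5: w='c' (idx 1), next='b' -> output (1, 'b'), add 'cb' as idx 5
Step 6: w='b' (idx 2), next='b' -> output (2, 'b'), add 'bb' as idx 6
Step 7: w='b' (idx 2), next='c' -> output (2, 'c'), add 'bc' as idx 7


Encoded: [(0, 'c'), (0, 'b'), (1, 'c'), (3, 'b'), (1, 'b'), (2, 'b'), (2, 'c')]


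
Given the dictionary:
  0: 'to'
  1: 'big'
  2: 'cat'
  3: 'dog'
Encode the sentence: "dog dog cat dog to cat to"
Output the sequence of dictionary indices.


Look up each word in the dictionary:
  'dog' -> 3
  'dog' -> 3
  'cat' -> 2
  'dog' -> 3
  'to' -> 0
  'cat' -> 2
  'to' -> 0

Encoded: [3, 3, 2, 3, 0, 2, 0]


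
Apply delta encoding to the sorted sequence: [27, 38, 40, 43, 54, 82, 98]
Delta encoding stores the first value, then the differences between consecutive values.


First value: 27
Deltas:
  38 - 27 = 11
  40 - 38 = 2
  43 - 40 = 3
  54 - 43 = 11
  82 - 54 = 28
  98 - 82 = 16


Delta encoded: [27, 11, 2, 3, 11, 28, 16]


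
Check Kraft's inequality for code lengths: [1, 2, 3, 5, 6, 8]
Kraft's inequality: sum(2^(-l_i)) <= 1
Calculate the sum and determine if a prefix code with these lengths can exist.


Sum = 2^(-1) + 2^(-2) + 2^(-3) + 2^(-5) + 2^(-6) + 2^(-8)
    = 0.5 + 0.25 + 0.125 + 0.03125 + 0.015625 + 0.00390625
    = 237/256 = 0.92578125
Since 0.92578125 <= 1, Kraft's inequality IS satisfied.
A prefix code with these lengths CAN exist.

Kraft sum = 0.92578125. Satisfied.
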